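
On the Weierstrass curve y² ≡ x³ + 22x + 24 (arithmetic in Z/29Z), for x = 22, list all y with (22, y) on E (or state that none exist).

x³ + 22x + 24 = 11156 ≡ 20 (mod 29).
Square roots of 20 mod 29: 7 and 22 (since 7² = 49 ≡ 20).

7, 22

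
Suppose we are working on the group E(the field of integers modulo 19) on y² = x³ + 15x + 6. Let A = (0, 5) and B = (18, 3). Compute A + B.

(5, 4)

(0, 5) + (18, 3). λ = (3 - 5)/(18 - 0) ≡ 17/18 mod 19. 18⁻¹ ≡ 18 (mod 19), so λ ≡ 2.
  x = λ² - 0 - 18 = 4 - 18 ≡ 5; y = λ·(0 - 5) - 5 ≡ 4. → (5, 4)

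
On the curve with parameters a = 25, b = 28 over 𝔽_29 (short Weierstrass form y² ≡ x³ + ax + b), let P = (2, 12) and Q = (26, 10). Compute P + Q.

(0, 12)

(2, 12) + (26, 10). λ = (10 - 12)/(26 - 2) ≡ 27/24 mod 29. 24⁻¹ ≡ 23 (mod 29), so λ ≡ 12.
  x = λ² - 2 - 26 = 144 - 28 ≡ 0; y = λ·(2 - 0) - 12 ≡ 12. → (0, 12)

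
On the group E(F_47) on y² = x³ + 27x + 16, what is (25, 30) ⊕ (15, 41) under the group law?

(25, 30) + (15, 41). λ = (41 - 30)/(15 - 25) ≡ 11/37 mod 47. 37⁻¹ ≡ 14 (mod 47), so λ ≡ 13.
  x = λ² - 25 - 15 = 169 - 40 ≡ 35; y = λ·(25 - 35) - 30 ≡ 28. → (35, 28)

(35, 28)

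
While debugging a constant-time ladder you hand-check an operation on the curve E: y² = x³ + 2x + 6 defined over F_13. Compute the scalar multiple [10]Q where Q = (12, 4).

(3, 0)

Double-and-add on 10 = (1010)₂. Start with Q = (12, 4) for the leading 1-bit.
double: tangent at (12, 4): λ = (3·12² + 2)/(2·4) ≡ 5/8. 8⁻¹ ≡ 5 (mod 13) since 8·5 = 40 ≡ 1, so λ ≡ 5·5 ≡ 12.
  x = λ² - 12 - 12 = 144 - 24 ≡ 3; y = λ·(12 - 3) - 4 ≡ 0. → (3, 0)
double: (3, 0) + (3, 0): same x and y₁ ≡ -y₂, so the sum is O.
add Q: O + (12, 4) = (12, 4) (identity).
double: tangent at (12, 4): λ = (3·12² + 2)/(2·4) ≡ 5/8. 8⁻¹ ≡ 5 (mod 13), so λ ≡ 5·5 ≡ 12.
  x = λ² - 12 - 12 = 144 - 24 ≡ 3; y = λ·(12 - 3) - 4 ≡ 0. → (3, 0)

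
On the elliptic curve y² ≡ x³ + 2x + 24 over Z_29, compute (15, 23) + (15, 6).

O

The two points share x = 15 and their y-coordinates satisfy 23 + 6 ≡ 0 (mod 29), so they are inverses. Their sum is the point at infinity.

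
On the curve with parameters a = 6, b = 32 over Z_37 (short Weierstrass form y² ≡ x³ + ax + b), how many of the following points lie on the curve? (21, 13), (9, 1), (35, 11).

2

(21, 13): 13² ≡ 21, rhs ≡ 21 → on.
(9, 1): 1² ≡ 1, rhs ≡ 1 → on.
(35, 11): 11² ≡ 10, rhs ≡ 12 → off.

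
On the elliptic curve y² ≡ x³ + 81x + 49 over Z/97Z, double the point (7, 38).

tangent at (7, 38): λ = (3·7² + 81)/(2·38) ≡ 34/76. 76⁻¹ ≡ 60 (mod 97), so λ ≡ 34·60 ≡ 3.
  x = λ² - 7 - 7 = 9 - 14 ≡ 92; y = λ·(7 - 92) - 38 ≡ 95. → (92, 95)

(92, 95)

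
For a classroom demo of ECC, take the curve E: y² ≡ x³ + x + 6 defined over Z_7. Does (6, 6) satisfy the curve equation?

no

y² = 6² ≡ 1; x³ + 1x + 6 = 228 ≡ 4 (mod 7). 1 ≠ 4.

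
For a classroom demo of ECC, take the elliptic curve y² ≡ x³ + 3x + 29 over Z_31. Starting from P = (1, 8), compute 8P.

Repeated addition: build up to 8P.
2P: tangent at (1, 8): λ = (3·1² + 3)/(2·8) ≡ 6/16. 16⁻¹ ≡ 2 (mod 31) since 16·2 = 32 ≡ 1, so λ ≡ 6·2 ≡ 12.
  x = λ² - 1 - 1 = 144 - 2 ≡ 18; y = λ·(1 - 18) - 8 ≡ 5. → (18, 5)
3P: (18, 5) + (1, 8). λ = (8 - 5)/(1 - 18) ≡ 3/14 mod 31. 14⁻¹ ≡ 20 (mod 31), so λ ≡ 29.
  x = λ² - 18 - 1 = 841 - 19 ≡ 16; y = λ·(18 - 16) - 5 ≡ 22. → (16, 22)
4P: (16, 22) + (1, 8). λ = (8 - 22)/(1 - 16) ≡ 17/16 mod 31. 16⁻¹ ≡ 2 (mod 31) since 16·2 = 32 ≡ 1, so λ ≡ 3.
  x = λ² - 16 - 1 = 9 - 17 ≡ 23; y = λ·(16 - 23) - 22 ≡ 19. → (23, 19)
5P: (23, 19) + (1, 8). λ = (8 - 19)/(1 - 23) ≡ 20/9 mod 31. 9⁻¹ ≡ 7 (mod 31) since 9·7 = 63 ≡ 1, so λ ≡ 16.
  x = λ² - 23 - 1 = 256 - 24 ≡ 15; y = λ·(23 - 15) - 19 ≡ 16. → (15, 16)
6P: (15, 16) + (1, 8). λ = (8 - 16)/(1 - 15) ≡ 23/17 mod 31. 17⁻¹ ≡ 11 (mod 31), so λ ≡ 5.
  x = λ² - 15 - 1 = 25 - 16 ≡ 9; y = λ·(15 - 9) - 16 ≡ 14. → (9, 14)
7P: (9, 14) + (1, 8). λ = (8 - 14)/(1 - 9) ≡ 25/23 mod 31. 23⁻¹ ≡ 27 (mod 31), so λ ≡ 24.
  x = λ² - 9 - 1 = 576 - 10 ≡ 8; y = λ·(9 - 8) - 14 ≡ 10. → (8, 10)
8P: (8, 10) + (1, 8). λ = (8 - 10)/(1 - 8) ≡ 29/24 mod 31. 24⁻¹ ≡ 22 (mod 31), so λ ≡ 18.
  x = λ² - 8 - 1 = 324 - 9 ≡ 5; y = λ·(8 - 5) - 10 ≡ 13. → (5, 13)

(5, 13)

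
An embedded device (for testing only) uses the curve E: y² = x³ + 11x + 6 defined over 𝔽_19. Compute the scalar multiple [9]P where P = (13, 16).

O

Double-and-add on 9 = (1001)₂. Start with P = (13, 16) for the leading 1-bit.
double: tangent at (13, 16): λ = (3·13² + 11)/(2·16) ≡ 5/13. 13⁻¹ ≡ 3 (mod 19), so λ ≡ 5·3 ≡ 15.
  x = λ² - 13 - 13 = 225 - 26 ≡ 9; y = λ·(13 - 9) - 16 ≡ 6. → (9, 6)
double: tangent at (9, 6): λ = (3·9² + 11)/(2·6) ≡ 7/12. 12⁻¹ ≡ 8 (mod 19), so λ ≡ 7·8 ≡ 18.
  x = λ² - 9 - 9 = 324 - 18 ≡ 2; y = λ·(9 - 2) - 6 ≡ 6. → (2, 6)
double: tangent at (2, 6): λ = (3·2² + 11)/(2·6) ≡ 4/12. 12⁻¹ ≡ 8 (mod 19), so λ ≡ 4·8 ≡ 13.
  x = λ² - 2 - 2 = 169 - 4 ≡ 13; y = λ·(2 - 13) - 6 ≡ 3. → (13, 3)
add P: (13, 3) + (13, 16): same x and y₁ ≡ -y₂, so the sum is O.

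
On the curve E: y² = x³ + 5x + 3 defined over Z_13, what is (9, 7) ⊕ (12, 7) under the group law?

(9, 7) + (12, 7). λ = (7 - 7)/(12 - 9) ≡ 0/3 mod 13. 3⁻¹ ≡ 9 (mod 13) since 3·9 = 27 ≡ 1, so λ ≡ 0.
  x = λ² - 9 - 12 = 0 - 21 ≡ 5; y = λ·(9 - 5) - 7 ≡ 6. → (5, 6)

(5, 6)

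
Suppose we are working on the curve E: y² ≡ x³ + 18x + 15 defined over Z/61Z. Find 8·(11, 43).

Write Q = (11, 43).
Repeated addition: build up to 8Q.
2Q: tangent at (11, 43): λ = (3·11² + 18)/(2·43) ≡ 15/25. 25⁻¹ ≡ 22 (mod 61) since 25·22 = 550 ≡ 1, so λ ≡ 15·22 ≡ 25.
  x = λ² - 11 - 11 = 625 - 22 ≡ 54; y = λ·(11 - 54) - 43 ≡ 41. → (54, 41)
3Q: (54, 41) + (11, 43). λ = (43 - 41)/(11 - 54) ≡ 2/18 mod 61. 18⁻¹ ≡ 17 (mod 61) since 18·17 = 306 ≡ 1, so λ ≡ 34.
  x = λ² - 54 - 11 = 1156 - 65 ≡ 54; y = λ·(54 - 54) - 41 ≡ 20. → (54, 20)
4Q: (54, 20) + (11, 43). λ = (43 - 20)/(11 - 54) ≡ 23/18 mod 61. 18⁻¹ ≡ 17 (mod 61) since 18·17 = 306 ≡ 1, so λ ≡ 25.
  x = λ² - 54 - 11 = 625 - 65 ≡ 11; y = λ·(54 - 11) - 20 ≡ 18. → (11, 18)
5Q: (11, 18) + (11, 43): same x and y₁ ≡ -y₂, so the sum is O.
6Q: O + (11, 43) = (11, 43) (identity).
7Q: tangent at (11, 43): λ = (3·11² + 18)/(2·43) ≡ 15/25. 25⁻¹ ≡ 22 (mod 61), so λ ≡ 15·22 ≡ 25.
  x = λ² - 11 - 11 = 625 - 22 ≡ 54; y = λ·(11 - 54) - 43 ≡ 41. → (54, 41)
8Q: (54, 41) + (11, 43). λ = (43 - 41)/(11 - 54) ≡ 2/18 mod 61. 18⁻¹ ≡ 17 (mod 61) since 18·17 = 306 ≡ 1, so λ ≡ 34.
  x = λ² - 54 - 11 = 1156 - 65 ≡ 54; y = λ·(54 - 54) - 41 ≡ 20. → (54, 20)

(54, 20)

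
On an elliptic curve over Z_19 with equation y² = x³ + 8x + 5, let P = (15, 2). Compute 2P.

tangent at (15, 2): λ = (3·15² + 8)/(2·2) ≡ 18/4. 4⁻¹ ≡ 5 (mod 19), so λ ≡ 18·5 ≡ 14.
  x = λ² - 15 - 15 = 196 - 30 ≡ 14; y = λ·(15 - 14) - 2 ≡ 12. → (14, 12)

(14, 12)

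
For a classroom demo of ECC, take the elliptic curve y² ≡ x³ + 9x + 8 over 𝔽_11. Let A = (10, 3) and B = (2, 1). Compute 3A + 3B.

(6, 6)

First 3A:
Repeated addition: build up to 3A.
2A: tangent at (10, 3): λ = (3·10² + 9)/(2·3) ≡ 1/6. 6⁻¹ ≡ 2 (mod 11), so λ ≡ 1·2 ≡ 2.
  x = λ² - 10 - 10 = 4 - 20 ≡ 6; y = λ·(10 - 6) - 3 ≡ 5. → (6, 5)
3A: (6, 5) + (10, 3). λ = (3 - 5)/(10 - 6) ≡ 9/4 mod 11. 4⁻¹ ≡ 3 (mod 11), so λ ≡ 5.
  x = λ² - 6 - 10 = 25 - 16 ≡ 9; y = λ·(6 - 9) - 5 ≡ 2. → (9, 2)
3A = (9, 2).
Next 3B:
Repeated addition: build up to 3B.
2B: tangent at (2, 1): λ = (3·2² + 9)/(2·1) ≡ 10/2. 2⁻¹ ≡ 6 (mod 11), so λ ≡ 10·6 ≡ 5.
  x = λ² - 2 - 2 = 25 - 4 ≡ 10; y = λ·(2 - 10) - 1 ≡ 3. → (10, 3)
3B: (10, 3) + (2, 1). λ = (1 - 3)/(2 - 10) ≡ 9/3 mod 11. 3⁻¹ ≡ 4 (mod 11) since 3·4 = 12 ≡ 1, so λ ≡ 3.
  x = λ² - 10 - 2 = 9 - 12 ≡ 8; y = λ·(10 - 8) - 3 ≡ 3. → (8, 3)
3B = (8, 3).
Finally 3A + 3B:
(9, 2) + (8, 3). λ = (3 - 2)/(8 - 9) ≡ 1/10 mod 11. 10⁻¹ ≡ 10 (mod 11) since 10·10 = 100 ≡ 1, so λ ≡ 10.
  x = λ² - 9 - 8 = 100 - 17 ≡ 6; y = λ·(9 - 6) - 2 ≡ 6. → (6, 6)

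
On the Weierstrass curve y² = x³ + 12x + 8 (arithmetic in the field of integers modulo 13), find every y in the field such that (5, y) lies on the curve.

none

x³ + 12x + 8 = 193 ≡ 11 (mod 13).
11 is a non-residue mod 13; no y exists.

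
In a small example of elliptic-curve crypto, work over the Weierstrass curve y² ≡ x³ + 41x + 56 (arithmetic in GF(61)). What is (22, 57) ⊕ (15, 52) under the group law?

(27, 44)

(22, 57) + (15, 52). λ = (52 - 57)/(15 - 22) ≡ 56/54 mod 61. 54⁻¹ ≡ 26 (mod 61) since 54·26 = 1404 ≡ 1, so λ ≡ 53.
  x = λ² - 22 - 15 = 2809 - 37 ≡ 27; y = λ·(22 - 27) - 57 ≡ 44. → (27, 44)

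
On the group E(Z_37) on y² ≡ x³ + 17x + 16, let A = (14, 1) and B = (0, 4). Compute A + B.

(7, 16)

(14, 1) + (0, 4). λ = (4 - 1)/(0 - 14) ≡ 3/23 mod 37. 23⁻¹ ≡ 29 (mod 37), so λ ≡ 13.
  x = λ² - 14 - 0 = 169 - 14 ≡ 7; y = λ·(14 - 7) - 1 ≡ 16. → (7, 16)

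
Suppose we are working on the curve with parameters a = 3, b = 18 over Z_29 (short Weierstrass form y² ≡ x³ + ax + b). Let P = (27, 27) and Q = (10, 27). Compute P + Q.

(27, 27) + (10, 27). λ = (27 - 27)/(10 - 27) ≡ 0/12 mod 29. 12⁻¹ ≡ 17 (mod 29) since 12·17 = 204 ≡ 1, so λ ≡ 0.
  x = λ² - 27 - 10 = 0 - 37 ≡ 21; y = λ·(27 - 21) - 27 ≡ 2. → (21, 2)

(21, 2)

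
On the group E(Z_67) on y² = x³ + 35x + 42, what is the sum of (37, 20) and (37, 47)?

O

The two points share x = 37 and their y-coordinates satisfy 20 + 47 ≡ 0 (mod 67), so they are inverses. Their sum is the point at infinity.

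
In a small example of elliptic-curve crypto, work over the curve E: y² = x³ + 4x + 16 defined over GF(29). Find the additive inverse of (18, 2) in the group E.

-(18, 2) = (18, -2 mod 29) = (18, 27).

(18, 27)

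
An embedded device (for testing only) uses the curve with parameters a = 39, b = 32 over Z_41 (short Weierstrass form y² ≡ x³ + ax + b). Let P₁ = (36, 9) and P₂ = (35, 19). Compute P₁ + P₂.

(36, 9) + (35, 19). λ = (19 - 9)/(35 - 36) ≡ 10/40 mod 41. 40⁻¹ ≡ 40 (mod 41) since 40·40 = 1600 ≡ 1, so λ ≡ 31.
  x = λ² - 36 - 35 = 961 - 71 ≡ 29; y = λ·(36 - 29) - 9 ≡ 3. → (29, 3)

(29, 3)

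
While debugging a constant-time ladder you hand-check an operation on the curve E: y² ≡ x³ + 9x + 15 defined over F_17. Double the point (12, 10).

tangent at (12, 10): λ = (3·12² + 9)/(2·10) ≡ 16/3. 3⁻¹ ≡ 6 (mod 17), so λ ≡ 16·6 ≡ 11.
  x = λ² - 12 - 12 = 121 - 24 ≡ 12; y = λ·(12 - 12) - 10 ≡ 7. → (12, 7)

(12, 7)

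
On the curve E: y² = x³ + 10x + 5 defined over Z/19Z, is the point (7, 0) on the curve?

y² = 0² ≡ 0; x³ + 10x + 5 = 418 ≡ 0 (mod 19). 0 = 0.

yes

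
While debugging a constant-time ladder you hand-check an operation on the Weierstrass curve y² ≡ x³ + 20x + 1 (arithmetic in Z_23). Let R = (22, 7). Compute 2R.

tangent at (22, 7): λ = (3·22² + 20)/(2·7) ≡ 0/14. 14⁻¹ ≡ 5 (mod 23), so λ ≡ 0·5 ≡ 0.
  x = λ² - 22 - 22 = 0 - 44 ≡ 2; y = λ·(22 - 2) - 7 ≡ 16. → (2, 16)

(2, 16)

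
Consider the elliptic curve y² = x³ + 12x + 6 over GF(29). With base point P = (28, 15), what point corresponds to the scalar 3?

Repeated addition: build up to 3P.
2P: tangent at (28, 15): λ = (3·28² + 12)/(2·15) ≡ 15/1. 1⁻¹ ≡ 1 (mod 29), so λ ≡ 15·1 ≡ 15.
  x = λ² - 28 - 28 = 225 - 56 ≡ 24; y = λ·(28 - 24) - 15 ≡ 16. → (24, 16)
3P: (24, 16) + (28, 15). λ = (15 - 16)/(28 - 24) ≡ 28/4 mod 29. 4⁻¹ ≡ 22 (mod 29) since 4·22 = 88 ≡ 1, so λ ≡ 7.
  x = λ² - 24 - 28 = 49 - 52 ≡ 26; y = λ·(24 - 26) - 16 ≡ 28. → (26, 28)

(26, 28)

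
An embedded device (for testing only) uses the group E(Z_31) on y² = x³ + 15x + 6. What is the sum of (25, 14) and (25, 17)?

O

The two points share x = 25 and their y-coordinates satisfy 14 + 17 ≡ 0 (mod 31), so they are inverses. Their sum is 𝒪.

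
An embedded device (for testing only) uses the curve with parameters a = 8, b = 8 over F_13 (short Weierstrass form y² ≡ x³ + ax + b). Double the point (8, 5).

(7, 2)

tangent at (8, 5): λ = (3·8² + 8)/(2·5) ≡ 5/10. 10⁻¹ ≡ 4 (mod 13), so λ ≡ 5·4 ≡ 7.
  x = λ² - 8 - 8 = 49 - 16 ≡ 7; y = λ·(8 - 7) - 5 ≡ 2. → (7, 2)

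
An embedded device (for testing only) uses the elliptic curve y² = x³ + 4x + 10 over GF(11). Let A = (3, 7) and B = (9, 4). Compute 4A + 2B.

First 4A:
Double-and-add on 4 = (100)₂. Start with A = (3, 7) for the leading 1-bit.
double: tangent at (3, 7): λ = (3·3² + 4)/(2·7) ≡ 9/3. 3⁻¹ ≡ 4 (mod 11) since 3·4 = 12 ≡ 1, so λ ≡ 9·4 ≡ 3.
  x = λ² - 3 - 3 = 9 - 6 ≡ 3; y = λ·(3 - 3) - 7 ≡ 4. → (3, 4)
double: tangent at (3, 4): λ = (3·3² + 4)/(2·4) ≡ 9/8. 8⁻¹ ≡ 7 (mod 11), so λ ≡ 9·7 ≡ 8.
  x = λ² - 3 - 3 = 64 - 6 ≡ 3; y = λ·(3 - 3) - 4 ≡ 7. → (3, 7)
4A = (3, 7).
Next 2B:
Repeated addition: build up to 2B.
2B: tangent at (9, 4): λ = (3·9² + 4)/(2·4) ≡ 5/8. 8⁻¹ ≡ 7 (mod 11) since 8·7 = 56 ≡ 1, so λ ≡ 5·7 ≡ 2.
  x = λ² - 9 - 9 = 4 - 18 ≡ 8; y = λ·(9 - 8) - 4 ≡ 9. → (8, 9)
2B = (8, 9).
Finally 4A + 2B:
(3, 7) + (8, 9). λ = (9 - 7)/(8 - 3) ≡ 2/5 mod 11. 5⁻¹ ≡ 9 (mod 11) since 5·9 = 45 ≡ 1, so λ ≡ 7.
  x = λ² - 3 - 8 = 49 - 11 ≡ 5; y = λ·(3 - 5) - 7 ≡ 1. → (5, 1)

(5, 1)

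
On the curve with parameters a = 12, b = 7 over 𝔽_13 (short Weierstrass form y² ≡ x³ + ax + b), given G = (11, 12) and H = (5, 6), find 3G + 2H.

First 3G:
Repeated addition: build up to 3G.
2G: tangent at (11, 12): λ = (3·11² + 12)/(2·12) ≡ 11/11. 11⁻¹ ≡ 6 (mod 13) since 11·6 = 66 ≡ 1, so λ ≡ 11·6 ≡ 1.
  x = λ² - 11 - 11 = 1 - 22 ≡ 5; y = λ·(11 - 5) - 12 ≡ 7. → (5, 7)
3G: (5, 7) + (11, 12). λ = (12 - 7)/(11 - 5) ≡ 5/6 mod 13. 6⁻¹ ≡ 11 (mod 13), so λ ≡ 3.
  x = λ² - 5 - 11 = 9 - 16 ≡ 6; y = λ·(5 - 6) - 7 ≡ 3. → (6, 3)
3G = (6, 3).
Next 2H:
Repeated addition: build up to 2H.
2H: tangent at (5, 6): λ = (3·5² + 12)/(2·6) ≡ 9/12. 12⁻¹ ≡ 12 (mod 13) since 12·12 = 144 ≡ 1, so λ ≡ 9·12 ≡ 4.
  x = λ² - 5 - 5 = 16 - 10 ≡ 6; y = λ·(5 - 6) - 6 ≡ 3. → (6, 3)
2H = (6, 3).
Finally 3G + 2H:
tangent at (6, 3): λ = (3·6² + 12)/(2·3) ≡ 3/6. 6⁻¹ ≡ 11 (mod 13), so λ ≡ 3·11 ≡ 7.
  x = λ² - 6 - 6 = 49 - 12 ≡ 11; y = λ·(6 - 11) - 3 ≡ 1. → (11, 1)

(11, 1)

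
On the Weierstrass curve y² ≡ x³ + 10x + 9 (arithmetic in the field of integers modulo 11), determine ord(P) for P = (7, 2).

8

2P: tangent at (7, 2): λ = (3·7² + 10)/(2·2) ≡ 3/4. 4⁻¹ ≡ 3 (mod 11) since 4·3 = 12 ≡ 1, so λ ≡ 3·3 ≡ 9.
  x = λ² - 7 - 7 = 81 - 14 ≡ 1; y = λ·(7 - 1) - 2 ≡ 8. → (1, 8)
3P: (1, 8) + (7, 2). λ = (2 - 8)/(7 - 1) ≡ 5/6 mod 11. 6⁻¹ ≡ 2 (mod 11), so λ ≡ 10.
  x = λ² - 1 - 7 = 100 - 8 ≡ 4; y = λ·(1 - 4) - 8 ≡ 6. → (4, 6)
4P: (4, 6) + (7, 2). λ = (2 - 6)/(7 - 4) ≡ 7/3 mod 11. 3⁻¹ ≡ 4 (mod 11) since 3·4 = 12 ≡ 1, so λ ≡ 6.
  x = λ² - 4 - 7 = 36 - 11 ≡ 3; y = λ·(4 - 3) - 6 ≡ 0. → (3, 0)
5P: (3, 0) + (7, 2). λ = (2 - 0)/(7 - 3) ≡ 2/4 mod 11. 4⁻¹ ≡ 3 (mod 11), so λ ≡ 6.
  x = λ² - 3 - 7 = 36 - 10 ≡ 4; y = λ·(3 - 4) - 0 ≡ 5. → (4, 5)
6P: (4, 5) + (7, 2). λ = (2 - 5)/(7 - 4) ≡ 8/3 mod 11. 3⁻¹ ≡ 4 (mod 11), so λ ≡ 10.
  x = λ² - 4 - 7 = 100 - 11 ≡ 1; y = λ·(4 - 1) - 5 ≡ 3. → (1, 3)
7P: (1, 3) + (7, 2). λ = (2 - 3)/(7 - 1) ≡ 10/6 mod 11. 6⁻¹ ≡ 2 (mod 11), so λ ≡ 9.
  x = λ² - 1 - 7 = 81 - 8 ≡ 7; y = λ·(1 - 7) - 3 ≡ 9. → (7, 9)
8P: (7, 9) + (7, 2): same x and y₁ ≡ -y₂, so the sum is O.
8P = O, so the order is 8.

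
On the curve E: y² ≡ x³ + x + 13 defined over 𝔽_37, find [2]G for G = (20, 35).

tangent at (20, 35): λ = (3·20² + 1)/(2·35) ≡ 17/33. 33⁻¹ ≡ 9 (mod 37), so λ ≡ 17·9 ≡ 5.
  x = λ² - 20 - 20 = 25 - 40 ≡ 22; y = λ·(20 - 22) - 35 ≡ 29. → (22, 29)

(22, 29)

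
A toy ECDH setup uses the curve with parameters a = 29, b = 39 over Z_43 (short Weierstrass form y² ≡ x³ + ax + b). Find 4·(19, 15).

Write Q = (19, 15).
Double-and-add on 4 = (100)₂. Start with Q = (19, 15) for the leading 1-bit.
double: tangent at (19, 15): λ = (3·19² + 29)/(2·15) ≡ 37/30. 30⁻¹ ≡ 33 (mod 43), so λ ≡ 37·33 ≡ 17.
  x = λ² - 19 - 19 = 289 - 38 ≡ 36; y = λ·(19 - 36) - 15 ≡ 40. → (36, 40)
double: tangent at (36, 40): λ = (3·36² + 29)/(2·40) ≡ 4/37. 37⁻¹ ≡ 7 (mod 43), so λ ≡ 4·7 ≡ 28.
  x = λ² - 36 - 36 = 784 - 72 ≡ 24; y = λ·(36 - 24) - 40 ≡ 38. → (24, 38)

(24, 38)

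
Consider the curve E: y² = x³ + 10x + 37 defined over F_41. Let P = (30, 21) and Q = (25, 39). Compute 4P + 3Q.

First 4P:
Repeated addition: build up to 4P.
2P: tangent at (30, 21): λ = (3·30² + 10)/(2·21) ≡ 4/1. 1⁻¹ ≡ 1 (mod 41) since 1·1 = 1 ≡ 1, so λ ≡ 4·1 ≡ 4.
  x = λ² - 30 - 30 = 16 - 60 ≡ 38; y = λ·(30 - 38) - 21 ≡ 29. → (38, 29)
3P: (38, 29) + (30, 21). λ = (21 - 29)/(30 - 38) ≡ 33/33 mod 41. 33⁻¹ ≡ 5 (mod 41) since 33·5 = 165 ≡ 1, so λ ≡ 1.
  x = λ² - 38 - 30 = 1 - 68 ≡ 15; y = λ·(38 - 15) - 29 ≡ 35. → (15, 35)
4P: (15, 35) + (30, 21). λ = (21 - 35)/(30 - 15) ≡ 27/15 mod 41. 15⁻¹ ≡ 11 (mod 41), so λ ≡ 10.
  x = λ² - 15 - 30 = 100 - 45 ≡ 14; y = λ·(15 - 14) - 35 ≡ 16. → (14, 16)
4P = (14, 16).
Next 3Q:
Repeated addition: build up to 3Q.
2Q: tangent at (25, 39): λ = (3·25² + 10)/(2·39) ≡ 40/37. 37⁻¹ ≡ 10 (mod 41) since 37·10 = 370 ≡ 1, so λ ≡ 40·10 ≡ 31.
  x = λ² - 25 - 25 = 961 - 50 ≡ 9; y = λ·(25 - 9) - 39 ≡ 6. → (9, 6)
3Q: (9, 6) + (25, 39). λ = (39 - 6)/(25 - 9) ≡ 33/16 mod 41. 16⁻¹ ≡ 18 (mod 41) since 16·18 = 288 ≡ 1, so λ ≡ 20.
  x = λ² - 9 - 25 = 400 - 34 ≡ 38; y = λ·(9 - 38) - 6 ≡ 29. → (38, 29)
3Q = (38, 29).
Finally 4P + 3Q:
(14, 16) + (38, 29). λ = (29 - 16)/(38 - 14) ≡ 13/24 mod 41. 24⁻¹ ≡ 12 (mod 41) since 24·12 = 288 ≡ 1, so λ ≡ 33.
  x = λ² - 14 - 38 = 1089 - 52 ≡ 12; y = λ·(14 - 12) - 16 ≡ 9. → (12, 9)

(12, 9)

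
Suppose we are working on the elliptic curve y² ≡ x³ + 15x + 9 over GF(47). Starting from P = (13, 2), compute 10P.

Double-and-add on 10 = (1010)₂. Start with P = (13, 2) for the leading 1-bit.
double: tangent at (13, 2): λ = (3·13² + 15)/(2·2) ≡ 5/4. 4⁻¹ ≡ 12 (mod 47) since 4·12 = 48 ≡ 1, so λ ≡ 5·12 ≡ 13.
  x = λ² - 13 - 13 = 169 - 26 ≡ 2; y = λ·(13 - 2) - 2 ≡ 0. → (2, 0)
double: (2, 0) + (2, 0): same x and y₁ ≡ -y₂, so the sum is ∞.
add P: ∞ + (13, 2) = (13, 2) (identity).
double: tangent at (13, 2): λ = (3·13² + 15)/(2·2) ≡ 5/4. 4⁻¹ ≡ 12 (mod 47), so λ ≡ 5·12 ≡ 13.
  x = λ² - 13 - 13 = 169 - 26 ≡ 2; y = λ·(13 - 2) - 2 ≡ 0. → (2, 0)

(2, 0)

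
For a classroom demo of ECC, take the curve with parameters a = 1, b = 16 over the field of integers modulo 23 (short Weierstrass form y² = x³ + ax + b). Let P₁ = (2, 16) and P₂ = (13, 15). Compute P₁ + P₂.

(2, 16) + (13, 15). λ = (15 - 16)/(13 - 2) ≡ 22/11 mod 23. 11⁻¹ ≡ 21 (mod 23), so λ ≡ 2.
  x = λ² - 2 - 13 = 4 - 15 ≡ 12; y = λ·(2 - 12) - 16 ≡ 10. → (12, 10)

(12, 10)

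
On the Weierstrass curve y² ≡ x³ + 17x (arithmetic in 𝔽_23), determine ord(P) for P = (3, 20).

2P: tangent at (3, 20): λ = (3·3² + 17)/(2·20) ≡ 21/17. 17⁻¹ ≡ 19 (mod 23), so λ ≡ 21·19 ≡ 8.
  x = λ² - 3 - 3 = 64 - 6 ≡ 12; y = λ·(3 - 12) - 20 ≡ 0. → (12, 0)
3P: (12, 0) + (3, 20). λ = (20 - 0)/(3 - 12) ≡ 20/14 mod 23. 14⁻¹ ≡ 5 (mod 23), so λ ≡ 8.
  x = λ² - 12 - 3 = 64 - 15 ≡ 3; y = λ·(12 - 3) - 0 ≡ 3. → (3, 3)
4P: (3, 3) + (3, 20): same x and y₁ ≡ -y₂, so the sum is 𝒪.
4P = 𝒪, so the order is 4.

4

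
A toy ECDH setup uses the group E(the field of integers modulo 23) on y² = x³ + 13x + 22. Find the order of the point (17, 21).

11

2P: tangent at (17, 21): λ = (3·17² + 13)/(2·21) ≡ 6/19. 19⁻¹ ≡ 17 (mod 23) since 19·17 = 323 ≡ 1, so λ ≡ 6·17 ≡ 10.
  x = λ² - 17 - 17 = 100 - 34 ≡ 20; y = λ·(17 - 20) - 21 ≡ 18. → (20, 18)
3P: (20, 18) + (17, 21). λ = (21 - 18)/(17 - 20) ≡ 3/20 mod 23. 20⁻¹ ≡ 15 (mod 23) since 20·15 = 300 ≡ 1, so λ ≡ 22.
  x = λ² - 20 - 17 = 484 - 37 ≡ 10; y = λ·(20 - 10) - 18 ≡ 18. → (10, 18)
4P: (10, 18) + (17, 21). λ = (21 - 18)/(17 - 10) ≡ 3/7 mod 23. 7⁻¹ ≡ 10 (mod 23), so λ ≡ 7.
  x = λ² - 10 - 17 = 49 - 27 ≡ 22; y = λ·(10 - 22) - 18 ≡ 13. → (22, 13)
5P: (22, 13) + (17, 21). λ = (21 - 13)/(17 - 22) ≡ 8/18 mod 23. 18⁻¹ ≡ 9 (mod 23), so λ ≡ 3.
  x = λ² - 22 - 17 = 9 - 39 ≡ 16; y = λ·(22 - 16) - 13 ≡ 5. → (16, 5)
6P: (16, 5) + (17, 21). λ = (21 - 5)/(17 - 16) ≡ 16/1 mod 23. 1⁻¹ ≡ 1 (mod 23), so λ ≡ 16.
  x = λ² - 16 - 17 = 256 - 33 ≡ 16; y = λ·(16 - 16) - 5 ≡ 18. → (16, 18)
7P: (16, 18) + (17, 21). λ = (21 - 18)/(17 - 16) ≡ 3/1 mod 23. 1⁻¹ ≡ 1 (mod 23) since 1·1 = 1 ≡ 1, so λ ≡ 3.
  x = λ² - 16 - 17 = 9 - 33 ≡ 22; y = λ·(16 - 22) - 18 ≡ 10. → (22, 10)
8P: (22, 10) + (17, 21). λ = (21 - 10)/(17 - 22) ≡ 11/18 mod 23. 18⁻¹ ≡ 9 (mod 23) since 18·9 = 162 ≡ 1, so λ ≡ 7.
  x = λ² - 22 - 17 = 49 - 39 ≡ 10; y = λ·(22 - 10) - 10 ≡ 5. → (10, 5)
9P: (10, 5) + (17, 21). λ = (21 - 5)/(17 - 10) ≡ 16/7 mod 23. 7⁻¹ ≡ 10 (mod 23), so λ ≡ 22.
  x = λ² - 10 - 17 = 484 - 27 ≡ 20; y = λ·(10 - 20) - 5 ≡ 5. → (20, 5)
10P: (20, 5) + (17, 21). λ = (21 - 5)/(17 - 20) ≡ 16/20 mod 23. 20⁻¹ ≡ 15 (mod 23), so λ ≡ 10.
  x = λ² - 20 - 17 = 100 - 37 ≡ 17; y = λ·(20 - 17) - 5 ≡ 2. → (17, 2)
11P: (17, 2) + (17, 21): same x and y₁ ≡ -y₂, so the sum is O.
11P = O, so the order is 11.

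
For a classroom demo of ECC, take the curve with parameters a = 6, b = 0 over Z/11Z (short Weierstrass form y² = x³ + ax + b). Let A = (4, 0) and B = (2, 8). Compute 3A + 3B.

(0, 0)

First 3A:
Repeated addition: build up to 3A.
2A: (4, 0) + (4, 0): same x and y₁ ≡ -y₂, so the sum is O.
3A: O + (4, 0) = (4, 0) (identity).
3A = (4, 0).
Next 3B:
Repeated addition: build up to 3B.
2B: tangent at (2, 8): λ = (3·2² + 6)/(2·8) ≡ 7/5. 5⁻¹ ≡ 9 (mod 11) since 5·9 = 45 ≡ 1, so λ ≡ 7·9 ≡ 8.
  x = λ² - 2 - 2 = 64 - 4 ≡ 5; y = λ·(2 - 5) - 8 ≡ 1. → (5, 1)
3B: (5, 1) + (2, 8). λ = (8 - 1)/(2 - 5) ≡ 7/8 mod 11. 8⁻¹ ≡ 7 (mod 11) since 8·7 = 56 ≡ 1, so λ ≡ 5.
  x = λ² - 5 - 2 = 25 - 7 ≡ 7; y = λ·(5 - 7) - 1 ≡ 0. → (7, 0)
3B = (7, 0).
Finally 3A + 3B:
(4, 0) + (7, 0). λ = (0 - 0)/(7 - 4) ≡ 0/3 mod 11. 3⁻¹ ≡ 4 (mod 11), so λ ≡ 0.
  x = λ² - 4 - 7 = 0 - 11 ≡ 0; y = λ·(4 - 0) - 0 ≡ 0. → (0, 0)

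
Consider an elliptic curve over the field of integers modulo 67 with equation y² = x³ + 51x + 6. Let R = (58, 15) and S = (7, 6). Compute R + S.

(58, 15) + (7, 6). λ = (6 - 15)/(7 - 58) ≡ 58/16 mod 67. 16⁻¹ ≡ 21 (mod 67) since 16·21 = 336 ≡ 1, so λ ≡ 12.
  x = λ² - 58 - 7 = 144 - 65 ≡ 12; y = λ·(58 - 12) - 15 ≡ 1. → (12, 1)

(12, 1)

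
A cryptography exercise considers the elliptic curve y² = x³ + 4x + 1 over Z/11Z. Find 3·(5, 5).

Write P = (5, 5).
Repeated addition: build up to 3P.
2P: tangent at (5, 5): λ = (3·5² + 4)/(2·5) ≡ 2/10. 10⁻¹ ≡ 10 (mod 11), so λ ≡ 2·10 ≡ 9.
  x = λ² - 5 - 5 = 81 - 10 ≡ 5; y = λ·(5 - 5) - 5 ≡ 6. → (5, 6)
3P: (5, 6) + (5, 5): same x and y₁ ≡ -y₂, so the sum is O.

O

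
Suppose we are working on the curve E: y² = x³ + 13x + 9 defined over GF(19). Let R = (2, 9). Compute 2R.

(13, 0)

tangent at (2, 9): λ = (3·2² + 13)/(2·9) ≡ 6/18. 18⁻¹ ≡ 18 (mod 19), so λ ≡ 6·18 ≡ 13.
  x = λ² - 2 - 2 = 169 - 4 ≡ 13; y = λ·(2 - 13) - 9 ≡ 0. → (13, 0)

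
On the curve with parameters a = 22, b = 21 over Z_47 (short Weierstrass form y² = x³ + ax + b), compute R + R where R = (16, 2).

(23, 2)

tangent at (16, 2): λ = (3·16² + 22)/(2·2) ≡ 38/4. 4⁻¹ ≡ 12 (mod 47), so λ ≡ 38·12 ≡ 33.
  x = λ² - 16 - 16 = 1089 - 32 ≡ 23; y = λ·(16 - 23) - 2 ≡ 2. → (23, 2)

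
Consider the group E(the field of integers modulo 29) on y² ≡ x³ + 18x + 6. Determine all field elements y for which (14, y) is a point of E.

none

x³ + 18x + 6 = 3002 ≡ 15 (mod 29).
15 is a non-residue mod 29; no y exists.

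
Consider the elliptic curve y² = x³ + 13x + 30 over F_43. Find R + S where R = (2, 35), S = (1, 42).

(2, 35) + (1, 42). λ = (42 - 35)/(1 - 2) ≡ 7/42 mod 43. 42⁻¹ ≡ 42 (mod 43) since 42·42 = 1764 ≡ 1, so λ ≡ 36.
  x = λ² - 2 - 1 = 1296 - 3 ≡ 3; y = λ·(2 - 3) - 35 ≡ 15. → (3, 15)

(3, 15)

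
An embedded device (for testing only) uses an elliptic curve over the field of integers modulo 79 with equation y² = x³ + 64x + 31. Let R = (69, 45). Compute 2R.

(41, 70)

tangent at (69, 45): λ = (3·69² + 64)/(2·45) ≡ 48/11. 11⁻¹ ≡ 36 (mod 79), so λ ≡ 48·36 ≡ 69.
  x = λ² - 69 - 69 = 4761 - 138 ≡ 41; y = λ·(69 - 41) - 45 ≡ 70. → (41, 70)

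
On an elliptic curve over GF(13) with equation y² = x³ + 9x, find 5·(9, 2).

(0, 0)

Write Q = (9, 2).
Double-and-add on 5 = (101)₂. Start with Q = (9, 2) for the leading 1-bit.
double: tangent at (9, 2): λ = (3·9² + 9)/(2·2) ≡ 5/4. 4⁻¹ ≡ 10 (mod 13) since 4·10 = 40 ≡ 1, so λ ≡ 5·10 ≡ 11.
  x = λ² - 9 - 9 = 121 - 18 ≡ 12; y = λ·(9 - 12) - 2 ≡ 4. → (12, 4)
double: tangent at (12, 4): λ = (3·12² + 9)/(2·4) ≡ 12/8. 8⁻¹ ≡ 5 (mod 13) since 8·5 = 40 ≡ 1, so λ ≡ 12·5 ≡ 8.
  x = λ² - 12 - 12 = 64 - 24 ≡ 1; y = λ·(12 - 1) - 4 ≡ 6. → (1, 6)
add Q: (1, 6) + (9, 2). λ = (2 - 6)/(9 - 1) ≡ 9/8 mod 13. 8⁻¹ ≡ 5 (mod 13) since 8·5 = 40 ≡ 1, so λ ≡ 6.
  x = λ² - 1 - 9 = 36 - 10 ≡ 0; y = λ·(1 - 0) - 6 ≡ 0. → (0, 0)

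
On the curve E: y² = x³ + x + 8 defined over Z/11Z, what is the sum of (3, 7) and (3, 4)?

The two points share x = 3 and their y-coordinates satisfy 7 + 4 ≡ 0 (mod 11), so they are inverses. Their sum is O.

O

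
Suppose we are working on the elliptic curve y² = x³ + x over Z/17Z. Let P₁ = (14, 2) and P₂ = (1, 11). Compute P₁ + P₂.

(6, 16)

(14, 2) + (1, 11). λ = (11 - 2)/(1 - 14) ≡ 9/4 mod 17. 4⁻¹ ≡ 13 (mod 17), so λ ≡ 15.
  x = λ² - 14 - 1 = 225 - 15 ≡ 6; y = λ·(14 - 6) - 2 ≡ 16. → (6, 16)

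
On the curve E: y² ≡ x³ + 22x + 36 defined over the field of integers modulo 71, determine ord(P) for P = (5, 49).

2P: tangent at (5, 49): λ = (3·5² + 22)/(2·49) ≡ 26/27. 27⁻¹ ≡ 50 (mod 71), so λ ≡ 26·50 ≡ 22.
  x = λ² - 5 - 5 = 484 - 10 ≡ 48; y = λ·(5 - 48) - 49 ≡ 70. → (48, 70)
3P: (48, 70) + (5, 49). λ = (49 - 70)/(5 - 48) ≡ 50/28 mod 71. 28⁻¹ ≡ 33 (mod 71) since 28·33 = 924 ≡ 1, so λ ≡ 17.
  x = λ² - 48 - 5 = 289 - 53 ≡ 23; y = λ·(48 - 23) - 70 ≡ 0. → (23, 0)
4P: (23, 0) + (5, 49). λ = (49 - 0)/(5 - 23) ≡ 49/53 mod 71. 53⁻¹ ≡ 67 (mod 71), so λ ≡ 17.
  x = λ² - 23 - 5 = 289 - 28 ≡ 48; y = λ·(23 - 48) - 0 ≡ 1. → (48, 1)
5P: (48, 1) + (5, 49). λ = (49 - 1)/(5 - 48) ≡ 48/28 mod 71. 28⁻¹ ≡ 33 (mod 71), so λ ≡ 22.
  x = λ² - 48 - 5 = 484 - 53 ≡ 5; y = λ·(48 - 5) - 1 ≡ 22. → (5, 22)
6P: (5, 22) + (5, 49): same x and y₁ ≡ -y₂, so the sum is 𝒪.
6P = 𝒪, so the order is 6.

6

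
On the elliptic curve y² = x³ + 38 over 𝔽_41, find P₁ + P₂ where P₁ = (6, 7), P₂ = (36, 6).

(6, 7) + (36, 6). λ = (6 - 7)/(36 - 6) ≡ 40/30 mod 41. 30⁻¹ ≡ 26 (mod 41), so λ ≡ 15.
  x = λ² - 6 - 36 = 225 - 42 ≡ 19; y = λ·(6 - 19) - 7 ≡ 3. → (19, 3)

(19, 3)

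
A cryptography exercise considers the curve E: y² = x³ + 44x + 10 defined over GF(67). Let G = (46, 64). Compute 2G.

(12, 51)

tangent at (46, 64): λ = (3·46² + 44)/(2·64) ≡ 27/61. 61⁻¹ ≡ 11 (mod 67) since 61·11 = 671 ≡ 1, so λ ≡ 27·11 ≡ 29.
  x = λ² - 46 - 46 = 841 - 92 ≡ 12; y = λ·(46 - 12) - 64 ≡ 51. → (12, 51)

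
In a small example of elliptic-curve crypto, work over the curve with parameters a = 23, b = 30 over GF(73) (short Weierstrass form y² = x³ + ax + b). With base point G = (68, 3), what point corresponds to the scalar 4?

(16, 48)

Repeated addition: build up to 4G.
2G: tangent at (68, 3): λ = (3·68² + 23)/(2·3) ≡ 25/6. 6⁻¹ ≡ 61 (mod 73), so λ ≡ 25·61 ≡ 65.
  x = λ² - 68 - 68 = 4225 - 136 ≡ 1; y = λ·(68 - 1) - 3 ≡ 45. → (1, 45)
3G: (1, 45) + (68, 3). λ = (3 - 45)/(68 - 1) ≡ 31/67 mod 73. 67⁻¹ ≡ 12 (mod 73), so λ ≡ 7.
  x = λ² - 1 - 68 = 49 - 69 ≡ 53; y = λ·(1 - 53) - 45 ≡ 29. → (53, 29)
4G: (53, 29) + (68, 3). λ = (3 - 29)/(68 - 53) ≡ 47/15 mod 73. 15⁻¹ ≡ 39 (mod 73), so λ ≡ 8.
  x = λ² - 53 - 68 = 64 - 121 ≡ 16; y = λ·(53 - 16) - 29 ≡ 48. → (16, 48)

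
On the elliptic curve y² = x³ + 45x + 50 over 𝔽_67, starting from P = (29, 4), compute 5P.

(62, 54)

Double-and-add on 5 = (101)₂. Start with P = (29, 4) for the leading 1-bit.
double: tangent at (29, 4): λ = (3·29² + 45)/(2·4) ≡ 22/8. 8⁻¹ ≡ 42 (mod 67) since 8·42 = 336 ≡ 1, so λ ≡ 22·42 ≡ 53.
  x = λ² - 29 - 29 = 2809 - 58 ≡ 4; y = λ·(29 - 4) - 4 ≡ 48. → (4, 48)
double: tangent at (4, 48): λ = (3·4² + 45)/(2·48) ≡ 26/29. 29⁻¹ ≡ 37 (mod 67), so λ ≡ 26·37 ≡ 24.
  x = λ² - 4 - 4 = 576 - 8 ≡ 32; y = λ·(4 - 32) - 48 ≡ 17. → (32, 17)
add P: (32, 17) + (29, 4). λ = (4 - 17)/(29 - 32) ≡ 54/64 mod 67. 64⁻¹ ≡ 22 (mod 67) since 64·22 = 1408 ≡ 1, so λ ≡ 49.
  x = λ² - 32 - 29 = 2401 - 61 ≡ 62; y = λ·(32 - 62) - 17 ≡ 54. → (62, 54)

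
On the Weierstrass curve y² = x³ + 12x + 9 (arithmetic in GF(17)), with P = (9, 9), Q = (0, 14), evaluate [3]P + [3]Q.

First 3P:
Repeated addition: build up to 3P.
2P: tangent at (9, 9): λ = (3·9² + 12)/(2·9) ≡ 0/1. 1⁻¹ ≡ 1 (mod 17) since 1·1 = 1 ≡ 1, so λ ≡ 0·1 ≡ 0.
  x = λ² - 9 - 9 = 0 - 18 ≡ 16; y = λ·(9 - 16) - 9 ≡ 8. → (16, 8)
3P: (16, 8) + (9, 9). λ = (9 - 8)/(9 - 16) ≡ 1/10 mod 17. 10⁻¹ ≡ 12 (mod 17), so λ ≡ 12.
  x = λ² - 16 - 9 = 144 - 25 ≡ 0; y = λ·(16 - 0) - 8 ≡ 14. → (0, 14)
3P = (0, 14).
Next 3Q:
Repeated addition: build up to 3Q.
2Q: tangent at (0, 14): λ = (3·0² + 12)/(2·14) ≡ 12/11. 11⁻¹ ≡ 14 (mod 17), so λ ≡ 12·14 ≡ 15.
  x = λ² - 0 - 0 = 225 - 0 ≡ 4; y = λ·(0 - 4) - 14 ≡ 11. → (4, 11)
3Q: (4, 11) + (0, 14). λ = (14 - 11)/(0 - 4) ≡ 3/13 mod 17. 13⁻¹ ≡ 4 (mod 17), so λ ≡ 12.
  x = λ² - 4 - 0 = 144 - 4 ≡ 4; y = λ·(4 - 4) - 11 ≡ 6. → (4, 6)
3Q = (4, 6).
Finally 3P + 3Q:
(0, 14) + (4, 6). λ = (6 - 14)/(4 - 0) ≡ 9/4 mod 17. 4⁻¹ ≡ 13 (mod 17), so λ ≡ 15.
  x = λ² - 0 - 4 = 225 - 4 ≡ 0; y = λ·(0 - 0) - 14 ≡ 3. → (0, 3)

(0, 3)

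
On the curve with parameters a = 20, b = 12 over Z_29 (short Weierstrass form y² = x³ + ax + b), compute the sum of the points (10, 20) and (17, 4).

(9, 15)

(10, 20) + (17, 4). λ = (4 - 20)/(17 - 10) ≡ 13/7 mod 29. 7⁻¹ ≡ 25 (mod 29) since 7·25 = 175 ≡ 1, so λ ≡ 6.
  x = λ² - 10 - 17 = 36 - 27 ≡ 9; y = λ·(10 - 9) - 20 ≡ 15. → (9, 15)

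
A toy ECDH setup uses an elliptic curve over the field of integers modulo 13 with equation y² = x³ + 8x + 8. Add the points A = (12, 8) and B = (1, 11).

(12, 8) + (1, 11). λ = (11 - 8)/(1 - 12) ≡ 3/2 mod 13. 2⁻¹ ≡ 7 (mod 13) since 2·7 = 14 ≡ 1, so λ ≡ 8.
  x = λ² - 12 - 1 = 64 - 13 ≡ 12; y = λ·(12 - 12) - 8 ≡ 5. → (12, 5)

(12, 5)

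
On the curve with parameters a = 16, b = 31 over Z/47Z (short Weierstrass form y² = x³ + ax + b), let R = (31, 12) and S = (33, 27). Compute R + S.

(31, 12) + (33, 27). λ = (27 - 12)/(33 - 31) ≡ 15/2 mod 47. 2⁻¹ ≡ 24 (mod 47), so λ ≡ 31.
  x = λ² - 31 - 33 = 961 - 64 ≡ 4; y = λ·(31 - 4) - 12 ≡ 26. → (4, 26)

(4, 26)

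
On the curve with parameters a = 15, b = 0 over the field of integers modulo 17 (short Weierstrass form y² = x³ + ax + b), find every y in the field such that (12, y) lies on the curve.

x³ + 15x + 0 = 1908 ≡ 4 (mod 17).
Square roots of 4 mod 17: 2 and 15 (since 2² = 4 ≡ 4).

2, 15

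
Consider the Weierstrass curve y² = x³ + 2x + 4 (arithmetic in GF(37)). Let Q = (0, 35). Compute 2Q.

tangent at (0, 35): λ = (3·0² + 2)/(2·35) ≡ 2/33. 33⁻¹ ≡ 9 (mod 37) since 33·9 = 297 ≡ 1, so λ ≡ 2·9 ≡ 18.
  x = λ² - 0 - 0 = 324 - 0 ≡ 28; y = λ·(0 - 28) - 35 ≡ 16. → (28, 16)

(28, 16)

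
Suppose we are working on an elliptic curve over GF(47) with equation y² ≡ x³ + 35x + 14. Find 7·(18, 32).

Write G = (18, 32).
Repeated addition: build up to 7G.
2G: tangent at (18, 32): λ = (3·18² + 35)/(2·32) ≡ 20/17. 17⁻¹ ≡ 36 (mod 47) since 17·36 = 612 ≡ 1, so λ ≡ 20·36 ≡ 15.
  x = λ² - 18 - 18 = 225 - 36 ≡ 1; y = λ·(18 - 1) - 32 ≡ 35. → (1, 35)
3G: (1, 35) + (18, 32). λ = (32 - 35)/(18 - 1) ≡ 44/17 mod 47. 17⁻¹ ≡ 36 (mod 47) since 17·36 = 612 ≡ 1, so λ ≡ 33.
  x = λ² - 1 - 18 = 1089 - 19 ≡ 36; y = λ·(1 - 36) - 35 ≡ 32. → (36, 32)
4G: (36, 32) + (18, 32). λ = (32 - 32)/(18 - 36) ≡ 0/29 mod 47. 29⁻¹ ≡ 13 (mod 47) since 29·13 = 377 ≡ 1, so λ ≡ 0.
  x = λ² - 36 - 18 = 0 - 54 ≡ 40; y = λ·(36 - 40) - 32 ≡ 15. → (40, 15)
5G: (40, 15) + (18, 32). λ = (32 - 15)/(18 - 40) ≡ 17/25 mod 47. 25⁻¹ ≡ 32 (mod 47) since 25·32 = 800 ≡ 1, so λ ≡ 27.
  x = λ² - 40 - 18 = 729 - 58 ≡ 13; y = λ·(40 - 13) - 15 ≡ 9. → (13, 9)
6G: (13, 9) + (18, 32). λ = (32 - 9)/(18 - 13) ≡ 23/5 mod 47. 5⁻¹ ≡ 19 (mod 47), so λ ≡ 14.
  x = λ² - 13 - 18 = 196 - 31 ≡ 24; y = λ·(13 - 24) - 9 ≡ 25. → (24, 25)
7G: (24, 25) + (18, 32). λ = (32 - 25)/(18 - 24) ≡ 7/41 mod 47. 41⁻¹ ≡ 39 (mod 47), so λ ≡ 38.
  x = λ² - 24 - 18 = 1444 - 42 ≡ 39; y = λ·(24 - 39) - 25 ≡ 16. → (39, 16)

(39, 16)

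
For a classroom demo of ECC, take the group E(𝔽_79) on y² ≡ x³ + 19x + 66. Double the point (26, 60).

tangent at (26, 60): λ = (3·26² + 19)/(2·60) ≡ 72/41. 41⁻¹ ≡ 27 (mod 79), so λ ≡ 72·27 ≡ 48.
  x = λ² - 26 - 26 = 2304 - 52 ≡ 40; y = λ·(26 - 40) - 60 ≡ 58. → (40, 58)

(40, 58)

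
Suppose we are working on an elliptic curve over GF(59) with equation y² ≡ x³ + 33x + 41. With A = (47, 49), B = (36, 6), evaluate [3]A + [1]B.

(0, 10)

First 3A:
Repeated addition: build up to 3A.
2A: tangent at (47, 49): λ = (3·47² + 33)/(2·49) ≡ 52/39. 39⁻¹ ≡ 56 (mod 59), so λ ≡ 52·56 ≡ 21.
  x = λ² - 47 - 47 = 441 - 94 ≡ 52; y = λ·(47 - 52) - 49 ≡ 23. → (52, 23)
3A: (52, 23) + (47, 49). λ = (49 - 23)/(47 - 52) ≡ 26/54 mod 59. 54⁻¹ ≡ 47 (mod 59) since 54·47 = 2538 ≡ 1, so λ ≡ 42.
  x = λ² - 52 - 47 = 1764 - 99 ≡ 13; y = λ·(52 - 13) - 23 ≡ 22. → (13, 22)
3A = (13, 22).
Finally 3A + B:
(13, 22) + (36, 6). λ = (6 - 22)/(36 - 13) ≡ 43/23 mod 59. 23⁻¹ ≡ 18 (mod 59) since 23·18 = 414 ≡ 1, so λ ≡ 7.
  x = λ² - 13 - 36 = 49 - 49 ≡ 0; y = λ·(13 - 0) - 22 ≡ 10. → (0, 10)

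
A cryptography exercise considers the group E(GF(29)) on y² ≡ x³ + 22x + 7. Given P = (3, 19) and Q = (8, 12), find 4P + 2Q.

(24, 27)

First 4P:
Repeated addition: build up to 4P.
2P: tangent at (3, 19): λ = (3·3² + 22)/(2·19) ≡ 20/9. 9⁻¹ ≡ 13 (mod 29), so λ ≡ 20·13 ≡ 28.
  x = λ² - 3 - 3 = 784 - 6 ≡ 24; y = λ·(3 - 24) - 19 ≡ 2. → (24, 2)
3P: (24, 2) + (3, 19). λ = (19 - 2)/(3 - 24) ≡ 17/8 mod 29. 8⁻¹ ≡ 11 (mod 29) since 8·11 = 88 ≡ 1, so λ ≡ 13.
  x = λ² - 24 - 3 = 169 - 27 ≡ 26; y = λ·(24 - 26) - 2 ≡ 1. → (26, 1)
4P: (26, 1) + (3, 19). λ = (19 - 1)/(3 - 26) ≡ 18/6 mod 29. 6⁻¹ ≡ 5 (mod 29), so λ ≡ 3.
  x = λ² - 26 - 3 = 9 - 29 ≡ 9; y = λ·(26 - 9) - 1 ≡ 21. → (9, 21)
4P = (9, 21).
Next 2Q:
Repeated addition: build up to 2Q.
2Q: tangent at (8, 12): λ = (3·8² + 22)/(2·12) ≡ 11/24. 24⁻¹ ≡ 23 (mod 29), so λ ≡ 11·23 ≡ 21.
  x = λ² - 8 - 8 = 441 - 16 ≡ 19; y = λ·(8 - 19) - 12 ≡ 18. → (19, 18)
2Q = (19, 18).
Finally 4P + 2Q:
(9, 21) + (19, 18). λ = (18 - 21)/(19 - 9) ≡ 26/10 mod 29. 10⁻¹ ≡ 3 (mod 29), so λ ≡ 20.
  x = λ² - 9 - 19 = 400 - 28 ≡ 24; y = λ·(9 - 24) - 21 ≡ 27. → (24, 27)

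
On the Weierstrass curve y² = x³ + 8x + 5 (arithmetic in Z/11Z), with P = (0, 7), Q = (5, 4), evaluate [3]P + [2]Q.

(8, 3)

First 3P:
Repeated addition: build up to 3P.
2P: tangent at (0, 7): λ = (3·0² + 8)/(2·7) ≡ 8/3. 3⁻¹ ≡ 4 (mod 11), so λ ≡ 8·4 ≡ 10.
  x = λ² - 0 - 0 = 100 - 0 ≡ 1; y = λ·(0 - 1) - 7 ≡ 5. → (1, 5)
3P: (1, 5) + (0, 7). λ = (7 - 5)/(0 - 1) ≡ 2/10 mod 11. 10⁻¹ ≡ 10 (mod 11) since 10·10 = 100 ≡ 1, so λ ≡ 9.
  x = λ² - 1 - 0 = 81 - 1 ≡ 3; y = λ·(1 - 3) - 5 ≡ 10. → (3, 10)
3P = (3, 10).
Next 2Q:
Repeated addition: build up to 2Q.
2Q: tangent at (5, 4): λ = (3·5² + 8)/(2·4) ≡ 6/8. 8⁻¹ ≡ 7 (mod 11), so λ ≡ 6·7 ≡ 9.
  x = λ² - 5 - 5 = 81 - 10 ≡ 5; y = λ·(5 - 5) - 4 ≡ 7. → (5, 7)
2Q = (5, 7).
Finally 3P + 2Q:
(3, 10) + (5, 7). λ = (7 - 10)/(5 - 3) ≡ 8/2 mod 11. 2⁻¹ ≡ 6 (mod 11) since 2·6 = 12 ≡ 1, so λ ≡ 4.
  x = λ² - 3 - 5 = 16 - 8 ≡ 8; y = λ·(3 - 8) - 10 ≡ 3. → (8, 3)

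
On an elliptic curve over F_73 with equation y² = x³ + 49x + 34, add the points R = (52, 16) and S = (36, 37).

(52, 16) + (36, 37). λ = (37 - 16)/(36 - 52) ≡ 21/57 mod 73. 57⁻¹ ≡ 41 (mod 73), so λ ≡ 58.
  x = λ² - 52 - 36 = 3364 - 88 ≡ 64; y = λ·(52 - 64) - 16 ≡ 18. → (64, 18)

(64, 18)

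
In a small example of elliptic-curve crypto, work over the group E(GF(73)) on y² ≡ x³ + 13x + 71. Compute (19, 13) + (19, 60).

O

The two points share x = 19 and their y-coordinates satisfy 13 + 60 ≡ 0 (mod 73), so they are inverses. Their sum is O.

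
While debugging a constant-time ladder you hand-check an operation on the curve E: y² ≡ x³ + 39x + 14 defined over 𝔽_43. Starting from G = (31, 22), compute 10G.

(28, 28)

Repeated addition: build up to 10G.
2G: tangent at (31, 22): λ = (3·31² + 39)/(2·22) ≡ 41/1. 1⁻¹ ≡ 1 (mod 43), so λ ≡ 41·1 ≡ 41.
  x = λ² - 31 - 31 = 1681 - 62 ≡ 28; y = λ·(31 - 28) - 22 ≡ 15. → (28, 15)
3G: (28, 15) + (31, 22). λ = (22 - 15)/(31 - 28) ≡ 7/3 mod 43. 3⁻¹ ≡ 29 (mod 43), so λ ≡ 31.
  x = λ² - 28 - 31 = 961 - 59 ≡ 42; y = λ·(28 - 42) - 15 ≡ 24. → (42, 24)
4G: (42, 24) + (31, 22). λ = (22 - 24)/(31 - 42) ≡ 41/32 mod 43. 32⁻¹ ≡ 39 (mod 43) since 32·39 = 1248 ≡ 1, so λ ≡ 8.
  x = λ² - 42 - 31 = 64 - 73 ≡ 34; y = λ·(42 - 34) - 24 ≡ 40. → (34, 40)
5G: (34, 40) + (31, 22). λ = (22 - 40)/(31 - 34) ≡ 25/40 mod 43. 40⁻¹ ≡ 14 (mod 43), so λ ≡ 6.
  x = λ² - 34 - 31 = 36 - 65 ≡ 14; y = λ·(34 - 14) - 40 ≡ 37. → (14, 37)
6G: (14, 37) + (31, 22). λ = (22 - 37)/(31 - 14) ≡ 28/17 mod 43. 17⁻¹ ≡ 38 (mod 43) since 17·38 = 646 ≡ 1, so λ ≡ 32.
  x = λ² - 14 - 31 = 1024 - 45 ≡ 33; y = λ·(14 - 33) - 37 ≡ 0. → (33, 0)
7G: (33, 0) + (31, 22). λ = (22 - 0)/(31 - 33) ≡ 22/41 mod 43. 41⁻¹ ≡ 21 (mod 43), so λ ≡ 32.
  x = λ² - 33 - 31 = 1024 - 64 ≡ 14; y = λ·(33 - 14) - 0 ≡ 6. → (14, 6)
8G: (14, 6) + (31, 22). λ = (22 - 6)/(31 - 14) ≡ 16/17 mod 43. 17⁻¹ ≡ 38 (mod 43), so λ ≡ 6.
  x = λ² - 14 - 31 = 36 - 45 ≡ 34; y = λ·(14 - 34) - 6 ≡ 3. → (34, 3)
9G: (34, 3) + (31, 22). λ = (22 - 3)/(31 - 34) ≡ 19/40 mod 43. 40⁻¹ ≡ 14 (mod 43), so λ ≡ 8.
  x = λ² - 34 - 31 = 64 - 65 ≡ 42; y = λ·(34 - 42) - 3 ≡ 19. → (42, 19)
10G: (42, 19) + (31, 22). λ = (22 - 19)/(31 - 42) ≡ 3/32 mod 43. 32⁻¹ ≡ 39 (mod 43), so λ ≡ 31.
  x = λ² - 42 - 31 = 961 - 73 ≡ 28; y = λ·(42 - 28) - 19 ≡ 28. → (28, 28)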